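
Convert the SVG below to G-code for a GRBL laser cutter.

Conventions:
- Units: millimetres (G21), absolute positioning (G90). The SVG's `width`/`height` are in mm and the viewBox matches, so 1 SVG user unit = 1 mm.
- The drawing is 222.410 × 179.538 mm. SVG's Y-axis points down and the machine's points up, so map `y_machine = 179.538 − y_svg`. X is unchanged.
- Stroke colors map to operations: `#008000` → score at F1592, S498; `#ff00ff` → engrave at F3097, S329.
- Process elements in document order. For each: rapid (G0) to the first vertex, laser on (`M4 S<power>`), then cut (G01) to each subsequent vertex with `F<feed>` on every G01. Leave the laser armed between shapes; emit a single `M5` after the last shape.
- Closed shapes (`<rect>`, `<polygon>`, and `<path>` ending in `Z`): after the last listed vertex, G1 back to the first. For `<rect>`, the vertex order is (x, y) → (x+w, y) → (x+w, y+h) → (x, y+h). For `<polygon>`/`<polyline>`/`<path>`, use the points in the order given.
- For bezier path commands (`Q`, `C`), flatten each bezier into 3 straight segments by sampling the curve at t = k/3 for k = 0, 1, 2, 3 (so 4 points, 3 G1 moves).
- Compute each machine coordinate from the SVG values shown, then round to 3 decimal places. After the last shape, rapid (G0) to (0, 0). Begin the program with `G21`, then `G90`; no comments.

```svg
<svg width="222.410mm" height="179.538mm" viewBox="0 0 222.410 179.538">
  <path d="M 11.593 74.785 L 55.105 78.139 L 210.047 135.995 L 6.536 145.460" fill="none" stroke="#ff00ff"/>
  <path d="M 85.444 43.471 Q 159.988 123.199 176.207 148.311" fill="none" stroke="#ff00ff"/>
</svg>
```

G21
G90
G0 X11.593 Y104.753
M4 S329
G01 X55.105 Y101.399 F3097
G01 X210.047 Y43.543 F3097
G01 X6.536 Y34.078 F3097
G0 X85.444 Y136.067
M4 S329
G01 X128.659 Y88.983 F3097
G01 X158.914 Y54.037 F3097
G01 X176.207 Y31.227 F3097
M5
G0 X0.000 Y0.000

viewBox `0 0 222.410 179.538` with mm width/height → 1 unit = 1 mm. Flip: y_m = 179.538 − y_svg.

**Shape 1** — `<path>` open polyline, stroke `#ff00ff` → engrave (S329, F3097). Machine vertices: (11.593,104.753) → (55.105,101.399) → (210.047,43.543) → (6.536,34.078). Open path.

**Shape 2** — `<path>` quadratic bezier, stroke `#ff00ff` → engrave (S329, F3097). Control points (SVG): P0=(85.444,43.471), P1=(159.988,123.199), P2=(176.207,148.311); sampled at t=k/3. Machine vertices: (85.444,136.067) → (128.659,88.983) → (158.914,54.037) → (176.207,31.227). Open path.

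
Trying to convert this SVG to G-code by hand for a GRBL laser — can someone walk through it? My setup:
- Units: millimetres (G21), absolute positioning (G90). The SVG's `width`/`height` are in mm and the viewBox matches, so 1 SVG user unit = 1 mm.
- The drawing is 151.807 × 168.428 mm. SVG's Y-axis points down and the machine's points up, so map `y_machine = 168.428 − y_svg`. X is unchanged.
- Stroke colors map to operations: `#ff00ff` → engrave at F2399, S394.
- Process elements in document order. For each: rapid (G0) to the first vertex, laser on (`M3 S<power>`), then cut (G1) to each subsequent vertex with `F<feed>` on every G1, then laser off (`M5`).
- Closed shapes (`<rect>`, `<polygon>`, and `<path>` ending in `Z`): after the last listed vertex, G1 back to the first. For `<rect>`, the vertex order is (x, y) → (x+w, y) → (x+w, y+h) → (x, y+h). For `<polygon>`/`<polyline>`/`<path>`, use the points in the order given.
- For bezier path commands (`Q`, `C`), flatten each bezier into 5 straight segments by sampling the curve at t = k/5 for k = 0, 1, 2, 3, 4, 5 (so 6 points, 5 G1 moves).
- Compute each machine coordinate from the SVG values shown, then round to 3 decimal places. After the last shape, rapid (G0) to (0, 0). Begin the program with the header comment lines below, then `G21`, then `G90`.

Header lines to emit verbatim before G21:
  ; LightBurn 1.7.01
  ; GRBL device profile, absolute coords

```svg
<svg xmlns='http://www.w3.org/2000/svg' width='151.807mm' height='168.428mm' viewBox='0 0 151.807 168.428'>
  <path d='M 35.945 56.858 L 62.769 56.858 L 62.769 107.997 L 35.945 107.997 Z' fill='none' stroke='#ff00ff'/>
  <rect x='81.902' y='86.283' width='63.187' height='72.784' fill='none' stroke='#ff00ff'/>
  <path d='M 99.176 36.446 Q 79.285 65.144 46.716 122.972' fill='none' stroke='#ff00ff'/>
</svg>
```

viewBox `0 0 151.807 168.428` with mm width/height → 1 unit = 1 mm. Flip: y_m = 168.428 − y_svg.

**Shape 1** — `<path>` rectangle, stroke `#ff00ff` → engrave (S394, F2399). Machine vertices: (35.945,111.570) → (62.769,111.570) → (62.769,60.431) → (35.945,60.431) → (35.945,111.570). Closed: final G1 returns to the first vertex.

**Shape 2** — `<rect>` rectangle, stroke `#ff00ff` → engrave (S394, F2399). Machine vertices: (81.902,82.145) → (145.089,82.145) → (145.089,9.361) → (81.902,9.361) → (81.902,82.145). Closed: final G1 returns to the first vertex.

**Shape 3** — `<path>` quadratic bezier, stroke `#ff00ff` → engrave (S394, F2399). Control points (SVG): P0=(99.176,36.446), P1=(79.285,65.144), P2=(46.716,122.972); sampled at t=k/5. Machine vertices: (99.176,131.982) → (90.712,119.338) → (81.235,104.363) → (70.743,87.058) → (59.236,67.422) → (46.716,45.456). Open path.

; LightBurn 1.7.01
; GRBL device profile, absolute coords
G21
G90
G0 X35.945 Y111.570
M3 S394
G1 X62.769 Y111.570 F2399
G1 X62.769 Y60.431 F2399
G1 X35.945 Y60.431 F2399
G1 X35.945 Y111.570 F2399
M5
G0 X81.902 Y82.145
M3 S394
G1 X145.089 Y82.145 F2399
G1 X145.089 Y9.361 F2399
G1 X81.902 Y9.361 F2399
G1 X81.902 Y82.145 F2399
M5
G0 X99.176 Y131.982
M3 S394
G1 X90.712 Y119.338 F2399
G1 X81.235 Y104.363 F2399
G1 X70.743 Y87.058 F2399
G1 X59.236 Y67.422 F2399
G1 X46.716 Y45.456 F2399
M5
G0 X0.000 Y0.000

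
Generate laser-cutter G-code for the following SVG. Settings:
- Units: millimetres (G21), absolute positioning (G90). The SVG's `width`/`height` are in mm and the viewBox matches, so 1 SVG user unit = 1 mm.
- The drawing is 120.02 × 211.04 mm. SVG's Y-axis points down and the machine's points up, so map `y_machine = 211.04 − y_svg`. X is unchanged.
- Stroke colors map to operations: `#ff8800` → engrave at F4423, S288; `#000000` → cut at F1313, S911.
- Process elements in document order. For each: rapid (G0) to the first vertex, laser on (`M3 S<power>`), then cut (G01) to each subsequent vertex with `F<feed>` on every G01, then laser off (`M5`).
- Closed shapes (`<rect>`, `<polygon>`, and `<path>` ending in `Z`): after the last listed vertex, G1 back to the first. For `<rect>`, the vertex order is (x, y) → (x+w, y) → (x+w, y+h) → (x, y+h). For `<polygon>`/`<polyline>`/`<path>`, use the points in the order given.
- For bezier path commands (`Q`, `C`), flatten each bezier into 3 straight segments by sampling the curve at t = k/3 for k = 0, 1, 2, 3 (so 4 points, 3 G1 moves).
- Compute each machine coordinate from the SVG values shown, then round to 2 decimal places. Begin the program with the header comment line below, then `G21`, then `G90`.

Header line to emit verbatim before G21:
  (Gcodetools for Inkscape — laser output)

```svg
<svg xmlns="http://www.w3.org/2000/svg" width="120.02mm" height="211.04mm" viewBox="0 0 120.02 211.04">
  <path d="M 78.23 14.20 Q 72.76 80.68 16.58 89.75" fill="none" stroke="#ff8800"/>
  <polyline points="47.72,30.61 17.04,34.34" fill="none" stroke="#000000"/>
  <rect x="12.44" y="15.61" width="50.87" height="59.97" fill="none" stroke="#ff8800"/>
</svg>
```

1 u = 1 mm; y_m = 211.04 − y.

[1] `<path>` quadratic bezier, #ff8800→engrave S288 F4423: (78.23,196.84) → (68.95,158.90) → (48.40,133.72) → (16.58,121.29)

[2] `<polyline>` line segment, #000000→cut S911 F1313: (47.72,180.43) → (17.04,176.70)

[3] `<rect>` rectangle, #ff8800→engrave S288 F4423: (12.44,195.43) → (63.31,195.43) → (63.31,135.46) → (12.44,135.46) → (12.44,195.43) (closed)

(Gcodetools for Inkscape — laser output)
G21
G90
G0 X78.23 Y196.84
M3 S288
G01 X68.95 Y158.90 F4423
G01 X48.40 Y133.72 F4423
G01 X16.58 Y121.29 F4423
M5
G0 X47.72 Y180.43
M3 S911
G01 X17.04 Y176.70 F1313
M5
G0 X12.44 Y195.43
M3 S288
G01 X63.31 Y195.43 F4423
G01 X63.31 Y135.46 F4423
G01 X12.44 Y135.46 F4423
G01 X12.44 Y195.43 F4423
M5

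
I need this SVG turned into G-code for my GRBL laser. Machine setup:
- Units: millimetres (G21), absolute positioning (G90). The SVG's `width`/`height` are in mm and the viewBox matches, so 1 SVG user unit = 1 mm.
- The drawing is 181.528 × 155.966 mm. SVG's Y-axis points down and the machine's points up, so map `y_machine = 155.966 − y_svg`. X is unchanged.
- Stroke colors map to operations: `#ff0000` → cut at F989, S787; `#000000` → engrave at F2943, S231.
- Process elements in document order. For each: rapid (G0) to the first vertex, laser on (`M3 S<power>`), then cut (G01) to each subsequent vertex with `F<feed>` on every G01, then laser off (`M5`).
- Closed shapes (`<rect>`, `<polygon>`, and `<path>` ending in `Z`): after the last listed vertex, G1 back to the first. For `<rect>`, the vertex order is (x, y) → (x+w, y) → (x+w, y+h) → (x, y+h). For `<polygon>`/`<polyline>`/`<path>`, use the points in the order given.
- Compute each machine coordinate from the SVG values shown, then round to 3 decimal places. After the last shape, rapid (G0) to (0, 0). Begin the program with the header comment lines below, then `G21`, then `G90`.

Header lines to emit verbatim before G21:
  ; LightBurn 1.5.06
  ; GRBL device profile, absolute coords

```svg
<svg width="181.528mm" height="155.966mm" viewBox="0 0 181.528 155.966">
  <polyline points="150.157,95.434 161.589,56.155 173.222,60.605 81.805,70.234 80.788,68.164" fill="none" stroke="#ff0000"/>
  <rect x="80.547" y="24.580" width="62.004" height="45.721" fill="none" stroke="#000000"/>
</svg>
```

; LightBurn 1.5.06
; GRBL device profile, absolute coords
G21
G90
G0 X150.157 Y60.532
M3 S787
G01 X161.589 Y99.811 F989
G01 X173.222 Y95.361 F989
G01 X81.805 Y85.732 F989
G01 X80.788 Y87.802 F989
M5
G0 X80.547 Y131.386
M3 S231
G01 X142.551 Y131.386 F2943
G01 X142.551 Y85.665 F2943
G01 X80.547 Y85.665 F2943
G01 X80.547 Y131.386 F2943
M5
G0 X0.000 Y0.000

1 u = 1 mm; y_m = 155.966 − y.

[1] `<polyline>` open polyline, #ff0000→cut S787 F989: (150.157,60.532) → (161.589,99.811) → (173.222,95.361) → (81.805,85.732) → (80.788,87.802)

[2] `<rect>` rectangle, #000000→engrave S231 F2943: (80.547,131.386) → (142.551,131.386) → (142.551,85.665) → (80.547,85.665) → (80.547,131.386) (closed)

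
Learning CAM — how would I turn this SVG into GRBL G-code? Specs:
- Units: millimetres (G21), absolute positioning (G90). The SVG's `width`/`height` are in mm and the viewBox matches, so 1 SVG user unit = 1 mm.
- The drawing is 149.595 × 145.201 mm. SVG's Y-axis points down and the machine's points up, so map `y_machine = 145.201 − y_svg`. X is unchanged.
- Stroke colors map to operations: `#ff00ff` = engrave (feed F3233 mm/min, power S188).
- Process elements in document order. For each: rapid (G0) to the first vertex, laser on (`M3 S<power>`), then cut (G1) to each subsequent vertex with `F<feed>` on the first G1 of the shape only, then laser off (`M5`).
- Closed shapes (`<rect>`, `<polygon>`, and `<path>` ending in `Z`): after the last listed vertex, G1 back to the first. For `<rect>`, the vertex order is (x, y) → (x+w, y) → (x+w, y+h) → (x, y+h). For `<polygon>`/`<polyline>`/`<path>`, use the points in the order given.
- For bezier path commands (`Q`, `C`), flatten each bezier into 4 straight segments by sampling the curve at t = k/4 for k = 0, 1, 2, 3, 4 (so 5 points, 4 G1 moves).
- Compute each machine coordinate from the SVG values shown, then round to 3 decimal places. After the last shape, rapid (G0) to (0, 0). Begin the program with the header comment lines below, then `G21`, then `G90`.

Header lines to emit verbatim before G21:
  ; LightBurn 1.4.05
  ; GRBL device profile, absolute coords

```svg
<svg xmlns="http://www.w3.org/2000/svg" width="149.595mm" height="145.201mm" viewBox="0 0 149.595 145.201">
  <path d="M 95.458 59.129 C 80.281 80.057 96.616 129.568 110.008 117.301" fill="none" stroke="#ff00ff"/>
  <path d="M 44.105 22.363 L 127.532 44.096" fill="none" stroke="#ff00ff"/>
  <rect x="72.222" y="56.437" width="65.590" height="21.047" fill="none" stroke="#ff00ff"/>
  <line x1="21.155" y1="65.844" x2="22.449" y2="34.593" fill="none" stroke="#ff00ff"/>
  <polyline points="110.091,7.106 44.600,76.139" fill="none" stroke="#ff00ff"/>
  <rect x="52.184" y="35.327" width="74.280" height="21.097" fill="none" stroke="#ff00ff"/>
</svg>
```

; LightBurn 1.4.05
; GRBL device profile, absolute coords
G21
G90
G0 X95.458 Y86.072
M3 S188
G1 X89.445 Y66.429 F3233
G1 X92.020 Y44.538
G1 X99.951 Y28.871
G1 X110.008 Y27.900
M5
G0 X44.105 Y122.838
M3 S188
G1 X127.532 Y101.105 F3233
M5
G0 X72.222 Y88.764
M3 S188
G1 X137.812 Y88.764 F3233
G1 X137.812 Y67.717
G1 X72.222 Y67.717
G1 X72.222 Y88.764
M5
G0 X21.155 Y79.357
M3 S188
G1 X22.449 Y110.608 F3233
M5
G0 X110.091 Y138.095
M3 S188
G1 X44.600 Y69.062 F3233
M5
G0 X52.184 Y109.874
M3 S188
G1 X126.464 Y109.874 F3233
G1 X126.464 Y88.777
G1 X52.184 Y88.777
G1 X52.184 Y109.874
M5
G0 X0.000 Y0.000

Since the viewBox matches the mm dimensions, user units are millimetres directly. The only transform is the Y-flip y_m = 145.201 − y_svg.

Shape 1 is a cubic bezier drawn with `<path>`. Its stroke #ff00ff means engrave at S188, F3233. After flipping Y the toolpath is (95.458,86.072) → (89.445,66.429) → (92.020,44.538) → (99.951,28.871) → (110.008,27.900).

Shape 2 is a line segment drawn with `<path>`. Its stroke #ff00ff means engrave at S188, F3233. After flipping Y the toolpath is (44.105,122.838) → (127.532,101.105).

Shape 3 is a rectangle drawn with `<rect>`. Its stroke #ff00ff means engrave at S188, F3233. After flipping Y the toolpath is (72.222,88.764) → (137.812,88.764) → (137.812,67.717) → (72.222,67.717) → (72.222,88.764), returning to the start.

Shape 4 is a line segment drawn with `<line>`. Its stroke #ff00ff means engrave at S188, F3233. After flipping Y the toolpath is (21.155,79.357) → (22.449,110.608).

Shape 5 is a line segment drawn with `<polyline>`. Its stroke #ff00ff means engrave at S188, F3233. After flipping Y the toolpath is (110.091,138.095) → (44.600,69.062).

Shape 6 is a rectangle drawn with `<rect>`. Its stroke #ff00ff means engrave at S188, F3233. After flipping Y the toolpath is (52.184,109.874) → (126.464,109.874) → (126.464,88.777) → (52.184,88.777) → (52.184,109.874), returning to the start.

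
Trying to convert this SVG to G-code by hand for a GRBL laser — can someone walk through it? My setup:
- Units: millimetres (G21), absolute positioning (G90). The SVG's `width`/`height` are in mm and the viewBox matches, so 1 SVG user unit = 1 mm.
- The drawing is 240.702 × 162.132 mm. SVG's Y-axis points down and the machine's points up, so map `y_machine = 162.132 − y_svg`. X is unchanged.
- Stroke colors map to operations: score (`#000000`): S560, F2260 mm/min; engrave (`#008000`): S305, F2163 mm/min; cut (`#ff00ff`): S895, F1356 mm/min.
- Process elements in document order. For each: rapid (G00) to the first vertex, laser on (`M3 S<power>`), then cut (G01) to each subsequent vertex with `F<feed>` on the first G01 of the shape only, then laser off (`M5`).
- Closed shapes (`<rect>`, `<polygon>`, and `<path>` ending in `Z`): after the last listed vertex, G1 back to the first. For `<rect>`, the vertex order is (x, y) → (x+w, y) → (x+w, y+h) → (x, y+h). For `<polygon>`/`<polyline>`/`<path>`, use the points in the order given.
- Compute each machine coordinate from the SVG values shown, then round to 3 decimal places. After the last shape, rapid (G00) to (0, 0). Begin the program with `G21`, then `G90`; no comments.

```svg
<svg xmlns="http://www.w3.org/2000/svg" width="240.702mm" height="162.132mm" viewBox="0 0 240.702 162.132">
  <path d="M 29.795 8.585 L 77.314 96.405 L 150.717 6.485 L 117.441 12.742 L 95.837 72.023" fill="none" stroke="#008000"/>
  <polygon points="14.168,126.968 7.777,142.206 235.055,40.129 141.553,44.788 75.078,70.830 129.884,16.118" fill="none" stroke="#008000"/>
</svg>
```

viewBox `0 0 240.702 162.132` with mm width/height → 1 unit = 1 mm. Flip: y_m = 162.132 − y_svg.

**Shape 1** — `<path>` open polyline, stroke `#008000` → engrave (S305, F2163). Machine vertices: (29.795,153.547) → (77.314,65.727) → (150.717,155.647) → (117.441,149.390) → (95.837,90.109). Open path.

**Shape 2** — `<polygon>` closed polygon, stroke `#008000` → engrave (S305, F2163). Machine vertices: (14.168,35.164) → (7.777,19.926) → (235.055,122.003) → (141.553,117.344) → (75.078,91.302) → (129.884,146.014) → (14.168,35.164). Closed: final G1 returns to the first vertex.

G21
G90
G00 X29.795 Y153.547
M3 S305
G01 X77.314 Y65.727 F2163
G01 X150.717 Y155.647
G01 X117.441 Y149.390
G01 X95.837 Y90.109
M5
G00 X14.168 Y35.164
M3 S305
G01 X7.777 Y19.926 F2163
G01 X235.055 Y122.003
G01 X141.553 Y117.344
G01 X75.078 Y91.302
G01 X129.884 Y146.014
G01 X14.168 Y35.164
M5
G00 X0.000 Y0.000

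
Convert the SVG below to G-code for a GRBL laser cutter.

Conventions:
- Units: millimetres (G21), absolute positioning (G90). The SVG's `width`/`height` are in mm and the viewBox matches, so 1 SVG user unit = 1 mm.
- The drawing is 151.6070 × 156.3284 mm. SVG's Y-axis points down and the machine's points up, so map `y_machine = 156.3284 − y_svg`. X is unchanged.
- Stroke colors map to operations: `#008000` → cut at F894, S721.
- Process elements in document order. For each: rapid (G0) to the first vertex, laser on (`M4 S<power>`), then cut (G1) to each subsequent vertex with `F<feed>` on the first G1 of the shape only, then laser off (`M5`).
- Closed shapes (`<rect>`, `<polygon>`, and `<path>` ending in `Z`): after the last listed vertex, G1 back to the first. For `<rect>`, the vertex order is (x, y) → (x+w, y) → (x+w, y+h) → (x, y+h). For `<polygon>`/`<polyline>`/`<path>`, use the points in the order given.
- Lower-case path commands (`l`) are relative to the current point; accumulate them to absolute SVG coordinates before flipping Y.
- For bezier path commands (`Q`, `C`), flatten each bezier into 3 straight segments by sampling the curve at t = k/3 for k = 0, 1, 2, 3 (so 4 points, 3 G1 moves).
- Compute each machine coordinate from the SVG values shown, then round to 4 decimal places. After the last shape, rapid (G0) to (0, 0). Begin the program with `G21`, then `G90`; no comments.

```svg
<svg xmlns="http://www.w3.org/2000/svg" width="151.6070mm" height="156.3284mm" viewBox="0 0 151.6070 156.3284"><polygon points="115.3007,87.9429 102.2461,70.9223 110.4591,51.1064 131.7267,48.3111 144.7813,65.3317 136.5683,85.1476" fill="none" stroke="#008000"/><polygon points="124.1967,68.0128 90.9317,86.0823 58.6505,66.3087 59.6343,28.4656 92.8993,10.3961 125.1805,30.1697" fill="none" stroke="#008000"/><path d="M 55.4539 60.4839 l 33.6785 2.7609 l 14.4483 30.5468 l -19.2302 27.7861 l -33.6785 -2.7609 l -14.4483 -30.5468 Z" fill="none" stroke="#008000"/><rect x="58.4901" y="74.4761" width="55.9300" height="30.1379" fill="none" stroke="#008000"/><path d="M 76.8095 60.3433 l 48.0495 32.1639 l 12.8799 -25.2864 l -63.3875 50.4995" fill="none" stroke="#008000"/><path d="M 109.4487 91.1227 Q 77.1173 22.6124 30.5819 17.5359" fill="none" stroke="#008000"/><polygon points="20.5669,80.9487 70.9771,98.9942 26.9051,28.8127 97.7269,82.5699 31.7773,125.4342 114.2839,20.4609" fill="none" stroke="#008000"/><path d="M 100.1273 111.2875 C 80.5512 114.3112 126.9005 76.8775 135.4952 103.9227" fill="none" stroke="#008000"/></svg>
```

G21
G90
G0 X115.3007 Y68.3855
M4 S721
G1 X102.2461 Y85.4061 F894
G1 X110.4591 Y105.2220
G1 X131.7267 Y108.0173
G1 X144.7813 Y90.9967
G1 X136.5683 Y71.1808
G1 X115.3007 Y68.3855
M5
G0 X124.1967 Y88.3156
M4 S721
G1 X90.9317 Y70.2461 F894
G1 X58.6505 Y90.0197
G1 X59.6343 Y127.8628
G1 X92.8993 Y145.9323
G1 X125.1805 Y126.1587
G1 X124.1967 Y88.3156
M5
G0 X55.4539 Y95.8445
M4 S721
G1 X89.1324 Y93.0836 F894
G1 X103.5807 Y62.5368
G1 X84.3505 Y34.7507
G1 X50.6720 Y37.5116
G1 X36.2237 Y68.0584
G1 X55.4539 Y95.8445
M5
G0 X58.4901 Y81.8523
M4 S721
G1 X114.4201 Y81.8523 F894
G1 X114.4201 Y51.7144
G1 X58.4901 Y51.7144
G1 X58.4901 Y81.8523
M5
G0 X76.8095 Y95.9851
M4 S721
G1 X124.8590 Y63.8212 F894
G1 X137.7389 Y89.1076
G1 X74.3514 Y38.6081
M5
G0 X109.4487 Y65.2057
M4 S721
G1 X86.3162 Y103.8310 F894
G1 X60.0273 Y128.3600
G1 X30.5819 Y138.7925
M5
G0 X20.5669 Y75.3797
M4 S721
G1 X70.9771 Y57.3342 F894
G1 X26.9051 Y127.5157
G1 X97.7269 Y73.7585
G1 X31.7773 Y30.8942
G1 X114.2839 Y135.8675
G1 X20.5669 Y75.3797
M5
G0 X100.1273 Y45.0409
M4 S721
G1 X98.6863 Y51.6165 F894
G1 X118.1556 Y61.8445
G1 X135.4952 Y52.4057
M5
G0 X0.0000 Y0.0000

1 u = 1 mm; y_m = 156.3284 − y.

[1] `<polygon>` regular polygon, #008000→cut S721 F894: (115.3007,68.3855) → (102.2461,85.4061) → (110.4591,105.2220) → (131.7267,108.0173) → (144.7813,90.9967) → (136.5683,71.1808) → (115.3007,68.3855) (closed)

[2] `<polygon>` regular polygon, #008000→cut S721 F894: (124.1967,88.3156) → (90.9317,70.2461) → (58.6505,90.0197) → (59.6343,127.8628) → (92.8993,145.9323) → (125.1805,126.1587) → (124.1967,88.3156) (closed)

[3] `<path>` regular polygon, #008000→cut S721 F894: (55.4539,95.8445) → (89.1324,93.0836) → (103.5807,62.5368) → (84.3505,34.7507) → (50.6720,37.5116) → (36.2237,68.0584) → (55.4539,95.8445) (closed)

[4] `<rect>` rectangle, #008000→cut S721 F894: (58.4901,81.8523) → (114.4201,81.8523) → (114.4201,51.7144) → (58.4901,51.7144) → (58.4901,81.8523) (closed)

[5] `<path>` open polyline, #008000→cut S721 F894: (76.8095,95.9851) → (124.8590,63.8212) → (137.7389,89.1076) → (74.3514,38.6081)

[6] `<path>` quadratic bezier, #008000→cut S721 F894: (109.4487,65.2057) → (86.3162,103.8310) → (60.0273,128.3600) → (30.5819,138.7925)

[7] `<polygon>` closed polygon, #008000→cut S721 F894: (20.5669,75.3797) → (70.9771,57.3342) → (26.9051,127.5157) → (97.7269,73.7585) → (31.7773,30.8942) → (114.2839,135.8675) → (20.5669,75.3797) (closed)

[8] `<path>` cubic bezier, #008000→cut S721 F894: (100.1273,45.0409) → (98.6863,51.6165) → (118.1556,61.8445) → (135.4952,52.4057)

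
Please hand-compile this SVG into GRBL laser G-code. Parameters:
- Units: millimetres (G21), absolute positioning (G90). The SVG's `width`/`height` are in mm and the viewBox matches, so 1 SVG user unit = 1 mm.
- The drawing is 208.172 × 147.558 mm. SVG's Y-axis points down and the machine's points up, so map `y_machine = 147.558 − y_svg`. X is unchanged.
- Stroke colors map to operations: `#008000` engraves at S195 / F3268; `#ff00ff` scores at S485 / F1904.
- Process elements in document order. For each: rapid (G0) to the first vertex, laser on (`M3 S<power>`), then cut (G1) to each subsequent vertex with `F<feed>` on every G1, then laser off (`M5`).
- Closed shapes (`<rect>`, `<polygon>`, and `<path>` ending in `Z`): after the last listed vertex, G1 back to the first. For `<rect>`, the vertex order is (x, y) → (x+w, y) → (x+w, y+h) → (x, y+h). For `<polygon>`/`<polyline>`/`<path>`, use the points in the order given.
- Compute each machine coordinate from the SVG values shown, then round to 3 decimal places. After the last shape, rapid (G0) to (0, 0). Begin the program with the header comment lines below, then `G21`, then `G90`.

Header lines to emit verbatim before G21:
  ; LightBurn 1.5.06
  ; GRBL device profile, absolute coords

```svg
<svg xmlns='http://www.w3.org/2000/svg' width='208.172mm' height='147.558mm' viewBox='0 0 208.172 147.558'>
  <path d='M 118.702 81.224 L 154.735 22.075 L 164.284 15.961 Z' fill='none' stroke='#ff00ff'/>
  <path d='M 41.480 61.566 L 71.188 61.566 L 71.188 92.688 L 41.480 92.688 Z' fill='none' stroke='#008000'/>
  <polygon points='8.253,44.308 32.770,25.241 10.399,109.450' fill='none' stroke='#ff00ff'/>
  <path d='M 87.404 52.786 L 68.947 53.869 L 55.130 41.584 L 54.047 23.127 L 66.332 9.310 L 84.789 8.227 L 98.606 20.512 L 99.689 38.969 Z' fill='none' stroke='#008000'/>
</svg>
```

1 u = 1 mm; y_m = 147.558 − y.

[1] `<path>` closed polygon, #ff00ff→score S485 F1904: (118.702,66.334) → (154.735,125.483) → (164.284,131.597) → (118.702,66.334) (closed)

[2] `<path>` rectangle, #008000→engrave S195 F3268: (41.480,85.992) → (71.188,85.992) → (71.188,54.870) → (41.480,54.870) → (41.480,85.992) (closed)

[3] `<polygon>` closed polygon, #ff00ff→score S485 F1904: (8.253,103.250) → (32.770,122.317) → (10.399,38.108) → (8.253,103.250) (closed)

[4] `<path>` regular polygon, #008000→engrave S195 F3268: (87.404,94.772) → (68.947,93.689) → (55.130,105.974) → (54.047,124.431) → (66.332,138.248) → (84.789,139.331) → (98.606,127.046) → (99.689,108.589) → (87.404,94.772) (closed)

; LightBurn 1.5.06
; GRBL device profile, absolute coords
G21
G90
G0 X118.702 Y66.334
M3 S485
G1 X154.735 Y125.483 F1904
G1 X164.284 Y131.597 F1904
G1 X118.702 Y66.334 F1904
M5
G0 X41.480 Y85.992
M3 S195
G1 X71.188 Y85.992 F3268
G1 X71.188 Y54.870 F3268
G1 X41.480 Y54.870 F3268
G1 X41.480 Y85.992 F3268
M5
G0 X8.253 Y103.250
M3 S485
G1 X32.770 Y122.317 F1904
G1 X10.399 Y38.108 F1904
G1 X8.253 Y103.250 F1904
M5
G0 X87.404 Y94.772
M3 S195
G1 X68.947 Y93.689 F3268
G1 X55.130 Y105.974 F3268
G1 X54.047 Y124.431 F3268
G1 X66.332 Y138.248 F3268
G1 X84.789 Y139.331 F3268
G1 X98.606 Y127.046 F3268
G1 X99.689 Y108.589 F3268
G1 X87.404 Y94.772 F3268
M5
G0 X0.000 Y0.000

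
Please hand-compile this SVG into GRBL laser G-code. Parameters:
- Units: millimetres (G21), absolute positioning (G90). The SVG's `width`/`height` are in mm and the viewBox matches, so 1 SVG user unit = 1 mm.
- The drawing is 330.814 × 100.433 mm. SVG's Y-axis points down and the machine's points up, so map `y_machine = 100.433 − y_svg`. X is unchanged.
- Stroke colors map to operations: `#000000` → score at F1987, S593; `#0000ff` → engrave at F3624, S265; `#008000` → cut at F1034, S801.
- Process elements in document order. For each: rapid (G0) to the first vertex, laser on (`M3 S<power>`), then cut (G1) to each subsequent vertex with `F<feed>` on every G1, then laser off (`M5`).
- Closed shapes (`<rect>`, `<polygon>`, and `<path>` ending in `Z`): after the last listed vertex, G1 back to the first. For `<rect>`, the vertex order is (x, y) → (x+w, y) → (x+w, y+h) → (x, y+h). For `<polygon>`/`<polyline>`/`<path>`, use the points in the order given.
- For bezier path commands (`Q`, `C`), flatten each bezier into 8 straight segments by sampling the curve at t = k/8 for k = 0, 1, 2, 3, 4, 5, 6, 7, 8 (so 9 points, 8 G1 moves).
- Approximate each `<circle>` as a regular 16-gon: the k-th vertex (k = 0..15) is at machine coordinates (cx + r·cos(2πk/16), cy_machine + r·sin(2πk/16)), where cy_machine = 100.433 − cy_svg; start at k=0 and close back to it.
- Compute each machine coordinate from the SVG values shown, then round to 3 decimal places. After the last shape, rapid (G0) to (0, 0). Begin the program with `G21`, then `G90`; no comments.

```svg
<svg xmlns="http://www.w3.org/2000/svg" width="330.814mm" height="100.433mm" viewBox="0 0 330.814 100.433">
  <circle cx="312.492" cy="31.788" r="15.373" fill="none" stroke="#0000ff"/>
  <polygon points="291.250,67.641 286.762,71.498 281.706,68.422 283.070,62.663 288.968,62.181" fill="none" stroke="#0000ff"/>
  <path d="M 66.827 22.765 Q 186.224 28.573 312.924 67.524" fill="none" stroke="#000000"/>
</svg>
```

G21
G90
G0 X327.865 Y68.645
M3 S265
G1 X326.695 Y74.528 F3624
G1 X323.362 Y79.515 F3624
G1 X318.375 Y82.848 F3624
G1 X312.492 Y84.018 F3624
G1 X306.609 Y82.848 F3624
G1 X301.622 Y79.515 F3624
G1 X298.289 Y74.528 F3624
G1 X297.119 Y68.645 F3624
G1 X298.289 Y62.762 F3624
G1 X301.622 Y57.775 F3624
G1 X306.609 Y54.442 F3624
G1 X312.492 Y53.272 F3624
G1 X318.375 Y54.442 F3624
G1 X323.362 Y57.775 F3624
G1 X326.695 Y62.762 F3624
G1 X327.865 Y68.645 F3624
M5
G0 X291.250 Y32.792
M3 S265
G1 X286.762 Y28.935 F3624
G1 X281.706 Y32.011 F3624
G1 X283.070 Y37.770 F3624
G1 X288.968 Y38.252 F3624
G1 X291.250 Y32.792 F3624
M5
G0 X66.827 Y77.668
M3 S593
G1 X96.790 Y75.698 F1987
G1 X126.982 Y72.693 F1987
G1 X157.402 Y68.651 F1987
G1 X188.050 Y63.574 F1987
G1 X218.926 Y57.462 F1987
G1 X250.030 Y50.313 F1987
G1 X281.363 Y42.129 F1987
G1 X312.924 Y32.909 F1987
M5
G0 X0.000 Y0.000

1 u = 1 mm; y_m = 100.433 − y.

[1] `<circle>` circle, #0000ff→engrave S265 F3624: (327.865,68.645) → (326.695,74.528) → (323.362,79.515) → (318.375,82.848) → (312.492,84.018) → (306.609,82.848) → (301.622,79.515) → (298.289,74.528) → (297.119,68.645) → (298.289,62.762) → (301.622,57.775) → (306.609,54.442) → (312.492,53.272) → (318.375,54.442) → (323.362,57.775) → (326.695,62.762) → (327.865,68.645) (closed)

[2] `<polygon>` regular polygon, #0000ff→engrave S265 F3624: (291.250,32.792) → (286.762,28.935) → (281.706,32.011) → (283.070,37.770) → (288.968,38.252) → (291.250,32.792) (closed)

[3] `<path>` quadratic bezier, #000000→score S593 F1987: (66.827,77.668) → (96.790,75.698) → (126.982,72.693) → (157.402,68.651) → (188.050,63.574) → (218.926,57.462) → (250.030,50.313) → (281.363,42.129) → (312.924,32.909)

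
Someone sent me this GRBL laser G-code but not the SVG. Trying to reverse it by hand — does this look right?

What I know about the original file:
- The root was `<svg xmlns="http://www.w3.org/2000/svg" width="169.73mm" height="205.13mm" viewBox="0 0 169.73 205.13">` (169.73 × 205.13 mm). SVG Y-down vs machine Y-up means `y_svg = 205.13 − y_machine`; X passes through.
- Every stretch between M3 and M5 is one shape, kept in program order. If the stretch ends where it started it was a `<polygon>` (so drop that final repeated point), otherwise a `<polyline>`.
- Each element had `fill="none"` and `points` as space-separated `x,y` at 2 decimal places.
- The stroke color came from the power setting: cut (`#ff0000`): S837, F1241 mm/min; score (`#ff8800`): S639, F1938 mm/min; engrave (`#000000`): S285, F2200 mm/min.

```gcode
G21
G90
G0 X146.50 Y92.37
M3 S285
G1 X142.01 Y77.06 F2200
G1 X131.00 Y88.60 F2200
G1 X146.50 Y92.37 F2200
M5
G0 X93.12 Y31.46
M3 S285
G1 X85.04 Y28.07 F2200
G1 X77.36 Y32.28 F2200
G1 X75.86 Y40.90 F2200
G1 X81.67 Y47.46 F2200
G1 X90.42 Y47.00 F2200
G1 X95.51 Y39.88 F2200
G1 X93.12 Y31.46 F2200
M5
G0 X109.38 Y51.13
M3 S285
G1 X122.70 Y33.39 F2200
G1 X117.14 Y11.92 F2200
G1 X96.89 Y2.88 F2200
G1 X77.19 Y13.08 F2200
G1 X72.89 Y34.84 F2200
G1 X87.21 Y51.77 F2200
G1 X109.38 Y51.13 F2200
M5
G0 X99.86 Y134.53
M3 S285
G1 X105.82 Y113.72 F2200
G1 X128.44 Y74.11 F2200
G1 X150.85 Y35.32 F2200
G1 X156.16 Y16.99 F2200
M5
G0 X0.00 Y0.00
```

<svg xmlns="http://www.w3.org/2000/svg" width="169.73mm" height="205.13mm" viewBox="0 0 169.73 205.13">
  <polygon points="146.50,112.76 142.01,128.07 131.00,116.53" fill="none" stroke="#000000"/>
  <polygon points="93.12,173.67 85.04,177.06 77.36,172.85 75.86,164.23 81.67,157.67 90.42,158.13 95.51,165.25" fill="none" stroke="#000000"/>
  <polygon points="109.38,154.00 122.70,171.74 117.14,193.21 96.89,202.25 77.19,192.05 72.89,170.29 87.21,153.36" fill="none" stroke="#000000"/>
  <polyline points="99.86,70.60 105.82,91.41 128.44,131.02 150.85,169.81 156.16,188.14" fill="none" stroke="#000000"/>
</svg>

Machine Y-up, SVG Y-down with viewBox height 205.13, so y_svg = 205.13 − y_machine; X carries over. Every run uses S285, so all elements get stroke `#000000` (engrave).

Run 1: The run returns to its start, so emit a `<polygon>` with points (Y-flipped): 146.50,112.76 142.01,128.07 131.00,116.53.

Run 2: The run returns to its start, so emit a `<polygon>` with points (Y-flipped): 93.12,173.67 85.04,177.06 77.36,172.85 75.86,164.23 81.67,157.67 90.42,158.13 95.51,165.25.

Run 3: The run returns to its start, so emit a `<polygon>` with points (Y-flipped): 109.38,154.00 122.70,171.74 117.14,193.21 96.89,202.25 77.19,192.05 72.89,170.29 87.21,153.36.

Run 4: The run is open, so emit a `<polyline>` with points (Y-flipped): 99.86,70.60 105.82,91.41 128.44,131.02 150.85,169.81 156.16,188.14.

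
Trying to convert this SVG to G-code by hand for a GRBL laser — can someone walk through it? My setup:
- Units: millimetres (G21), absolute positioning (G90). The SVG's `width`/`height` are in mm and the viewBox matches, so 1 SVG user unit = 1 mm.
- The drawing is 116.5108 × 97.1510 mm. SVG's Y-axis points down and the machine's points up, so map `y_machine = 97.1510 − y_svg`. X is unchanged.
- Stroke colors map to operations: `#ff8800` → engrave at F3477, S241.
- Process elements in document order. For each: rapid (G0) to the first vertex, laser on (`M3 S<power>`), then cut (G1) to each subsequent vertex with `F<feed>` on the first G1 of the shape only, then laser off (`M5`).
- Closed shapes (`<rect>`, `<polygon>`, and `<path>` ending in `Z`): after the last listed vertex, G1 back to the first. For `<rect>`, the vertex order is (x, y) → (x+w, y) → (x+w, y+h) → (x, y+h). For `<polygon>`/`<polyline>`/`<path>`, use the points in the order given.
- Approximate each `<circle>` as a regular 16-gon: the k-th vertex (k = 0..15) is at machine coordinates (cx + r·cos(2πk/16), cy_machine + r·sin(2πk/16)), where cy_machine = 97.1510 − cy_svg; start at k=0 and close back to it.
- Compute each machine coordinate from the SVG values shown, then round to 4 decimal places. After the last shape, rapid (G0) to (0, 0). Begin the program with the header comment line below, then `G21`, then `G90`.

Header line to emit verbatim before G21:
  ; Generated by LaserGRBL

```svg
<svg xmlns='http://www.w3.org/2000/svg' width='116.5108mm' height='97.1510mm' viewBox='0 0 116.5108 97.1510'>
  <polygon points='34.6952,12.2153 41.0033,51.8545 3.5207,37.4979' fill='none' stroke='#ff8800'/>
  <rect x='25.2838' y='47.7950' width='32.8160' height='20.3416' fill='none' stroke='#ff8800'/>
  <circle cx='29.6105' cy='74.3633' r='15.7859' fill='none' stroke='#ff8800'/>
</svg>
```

viewBox `0 0 116.5108 97.1510` with mm width/height → 1 unit = 1 mm. Flip: y_m = 97.1510 − y_svg.

**Shape 1** — `<polygon>` regular polygon, stroke `#ff8800` → engrave (S241, F3477). Machine vertices: (34.6952,84.9357) → (41.0033,45.2965) → (3.5207,59.6531) → (34.6952,84.9357). Closed: final G1 returns to the first vertex.

**Shape 2** — `<rect>` rectangle, stroke `#ff8800` → engrave (S241, F3477). Machine vertices: (25.2838,49.3560) → (58.0998,49.3560) → (58.0998,29.0144) → (25.2838,29.0144) → (25.2838,49.3560). Closed: final G1 returns to the first vertex.

**Shape 3** — `<circle>` circle, stroke `#ff8800` → engrave (S241, F3477). Machine vertices: (45.3964,22.7877) → (44.1948,28.8287) → (40.7728,33.9500) → (35.6515,37.3720) → (29.6105,38.5736) → (23.5695,37.3720) → (18.4482,33.9500) → (15.0262,28.8287) → (13.8246,22.7877) → (15.0262,16.7467) → (18.4482,11.6254) → (23.5695,8.2034) → (29.6105,7.0018) → (35.6515,8.2034) → (40.7728,11.6254) → (44.1948,16.7467) → (45.3964,22.7877). Closed: final G1 returns to the first vertex.

; Generated by LaserGRBL
G21
G90
G0 X34.6952 Y84.9357
M3 S241
G1 X41.0033 Y45.2965 F3477
G1 X3.5207 Y59.6531
G1 X34.6952 Y84.9357
M5
G0 X25.2838 Y49.3560
M3 S241
G1 X58.0998 Y49.3560 F3477
G1 X58.0998 Y29.0144
G1 X25.2838 Y29.0144
G1 X25.2838 Y49.3560
M5
G0 X45.3964 Y22.7877
M3 S241
G1 X44.1948 Y28.8287 F3477
G1 X40.7728 Y33.9500
G1 X35.6515 Y37.3720
G1 X29.6105 Y38.5736
G1 X23.5695 Y37.3720
G1 X18.4482 Y33.9500
G1 X15.0262 Y28.8287
G1 X13.8246 Y22.7877
G1 X15.0262 Y16.7467
G1 X18.4482 Y11.6254
G1 X23.5695 Y8.2034
G1 X29.6105 Y7.0018
G1 X35.6515 Y8.2034
G1 X40.7728 Y11.6254
G1 X44.1948 Y16.7467
G1 X45.3964 Y22.7877
M5
G0 X0.0000 Y0.0000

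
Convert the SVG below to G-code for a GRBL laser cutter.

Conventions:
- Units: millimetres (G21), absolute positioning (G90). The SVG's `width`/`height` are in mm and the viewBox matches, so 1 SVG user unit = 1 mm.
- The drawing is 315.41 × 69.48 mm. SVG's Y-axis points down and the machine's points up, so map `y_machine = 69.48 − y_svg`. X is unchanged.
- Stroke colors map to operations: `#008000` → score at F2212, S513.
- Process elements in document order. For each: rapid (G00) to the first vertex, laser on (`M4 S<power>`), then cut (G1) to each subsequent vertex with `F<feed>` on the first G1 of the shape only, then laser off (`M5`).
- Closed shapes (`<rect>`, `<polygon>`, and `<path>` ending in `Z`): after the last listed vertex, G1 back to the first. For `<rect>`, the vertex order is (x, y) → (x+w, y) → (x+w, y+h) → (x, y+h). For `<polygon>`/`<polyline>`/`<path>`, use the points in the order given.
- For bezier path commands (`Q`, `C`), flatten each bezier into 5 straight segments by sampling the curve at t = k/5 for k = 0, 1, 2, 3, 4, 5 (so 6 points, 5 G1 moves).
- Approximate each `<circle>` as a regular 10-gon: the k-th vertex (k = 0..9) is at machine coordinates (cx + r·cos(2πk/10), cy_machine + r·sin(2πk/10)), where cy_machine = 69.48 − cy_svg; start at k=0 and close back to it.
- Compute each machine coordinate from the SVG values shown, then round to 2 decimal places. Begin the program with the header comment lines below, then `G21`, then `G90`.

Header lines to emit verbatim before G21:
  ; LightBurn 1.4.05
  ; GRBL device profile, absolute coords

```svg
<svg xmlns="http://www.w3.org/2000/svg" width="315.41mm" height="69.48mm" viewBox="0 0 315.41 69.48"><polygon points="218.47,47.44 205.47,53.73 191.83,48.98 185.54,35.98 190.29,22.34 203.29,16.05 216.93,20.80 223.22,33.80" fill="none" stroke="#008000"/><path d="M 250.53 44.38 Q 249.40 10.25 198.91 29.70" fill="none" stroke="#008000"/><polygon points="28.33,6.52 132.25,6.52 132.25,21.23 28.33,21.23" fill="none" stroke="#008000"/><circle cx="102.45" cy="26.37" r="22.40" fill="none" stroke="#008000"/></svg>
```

; LightBurn 1.4.05
; GRBL device profile, absolute coords
G21
G90
G00 X218.47 Y22.04
M4 S513
G1 X205.47 Y15.75 F2212
G1 X191.83 Y20.50
G1 X185.54 Y33.50
G1 X190.29 Y47.14
G1 X203.29 Y53.43
G1 X216.93 Y48.68
G1 X223.22 Y35.68
G1 X218.47 Y22.04
M5
G00 X250.53 Y25.10
M4 S513
G1 X248.10 Y36.61 F2212
G1 X241.73 Y43.83
G1 X231.40 Y46.77
G1 X217.13 Y45.42
G1 X198.91 Y39.78
M5
G00 X28.33 Y62.96
M4 S513
G1 X132.25 Y62.96 F2212
G1 X132.25 Y48.25
G1 X28.33 Y48.25
G1 X28.33 Y62.96
M5
G00 X124.85 Y43.11
M4 S513
G1 X120.57 Y56.28 F2212
G1 X109.37 Y64.41
G1 X95.53 Y64.41
G1 X84.33 Y56.28
G1 X80.05 Y43.11
G1 X84.33 Y29.94
G1 X95.53 Y21.81
G1 X109.37 Y21.81
G1 X120.57 Y29.94
G1 X124.85 Y43.11
M5

1 u = 1 mm; y_m = 69.48 − y.

[1] `<polygon>` regular polygon, #008000→score S513 F2212: (218.47,22.04) → (205.47,15.75) → (191.83,20.50) → (185.54,33.50) → (190.29,47.14) → (203.29,53.43) → (216.93,48.68) → (223.22,35.68) → (218.47,22.04) (closed)

[2] `<path>` quadratic bezier, #008000→score S513 F2212: (250.53,25.10) → (248.10,36.61) → (241.73,43.83) → (231.40,46.77) → (217.13,45.42) → (198.91,39.78)

[3] `<polygon>` rectangle, #008000→score S513 F2212: (28.33,62.96) → (132.25,62.96) → (132.25,48.25) → (28.33,48.25) → (28.33,62.96) (closed)

[4] `<circle>` circle, #008000→score S513 F2212: (124.85,43.11) → (120.57,56.28) → (109.37,64.41) → (95.53,64.41) → (84.33,56.28) → (80.05,43.11) → (84.33,29.94) → (95.53,21.81) → (109.37,21.81) → (120.57,29.94) → (124.85,43.11) (closed)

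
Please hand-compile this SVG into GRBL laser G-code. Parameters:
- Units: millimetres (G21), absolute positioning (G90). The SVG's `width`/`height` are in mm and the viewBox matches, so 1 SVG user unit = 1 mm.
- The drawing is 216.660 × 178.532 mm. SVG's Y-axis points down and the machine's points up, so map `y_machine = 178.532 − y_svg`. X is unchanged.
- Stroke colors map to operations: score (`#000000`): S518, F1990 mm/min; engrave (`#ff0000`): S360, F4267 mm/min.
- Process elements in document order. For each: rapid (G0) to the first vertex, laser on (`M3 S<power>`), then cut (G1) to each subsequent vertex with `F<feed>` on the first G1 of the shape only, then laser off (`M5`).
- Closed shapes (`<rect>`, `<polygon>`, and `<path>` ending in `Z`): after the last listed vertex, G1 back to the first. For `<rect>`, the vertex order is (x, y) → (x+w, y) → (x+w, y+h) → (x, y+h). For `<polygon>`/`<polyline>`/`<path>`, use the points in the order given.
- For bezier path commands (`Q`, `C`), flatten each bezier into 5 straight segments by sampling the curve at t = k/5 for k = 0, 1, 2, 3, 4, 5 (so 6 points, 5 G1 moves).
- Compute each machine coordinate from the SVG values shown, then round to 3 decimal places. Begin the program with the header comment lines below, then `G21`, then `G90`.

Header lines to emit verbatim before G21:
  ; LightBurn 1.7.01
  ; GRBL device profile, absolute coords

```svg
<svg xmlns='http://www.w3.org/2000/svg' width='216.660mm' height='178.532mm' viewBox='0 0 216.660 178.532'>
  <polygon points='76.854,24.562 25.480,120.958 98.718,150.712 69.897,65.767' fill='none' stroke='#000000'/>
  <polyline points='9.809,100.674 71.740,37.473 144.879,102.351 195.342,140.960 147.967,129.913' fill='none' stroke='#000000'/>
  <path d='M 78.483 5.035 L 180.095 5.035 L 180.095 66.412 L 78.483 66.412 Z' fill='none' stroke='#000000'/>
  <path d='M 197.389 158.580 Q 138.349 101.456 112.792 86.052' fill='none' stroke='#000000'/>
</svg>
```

; LightBurn 1.7.01
; GRBL device profile, absolute coords
G21
G90
G0 X76.854 Y153.970
M3 S518
G1 X25.480 Y57.574 F1990
G1 X98.718 Y27.820
G1 X69.897 Y112.765
G1 X76.854 Y153.970
M5
G0 X9.809 Y77.858
M3 S518
G1 X71.740 Y141.059 F1990
G1 X144.879 Y76.181
G1 X195.342 Y37.572
G1 X147.967 Y48.619
M5
G0 X78.483 Y173.497
M3 S518
G1 X180.095 Y173.497 F1990
G1 X180.095 Y112.120
G1 X78.483 Y112.120
G1 X78.483 Y173.497
M5
G0 X197.389 Y19.952
M3 S518
G1 X175.112 Y41.133 F1990
G1 X155.514 Y58.976
G1 X138.595 Y73.482
G1 X124.354 Y84.650
G1 X112.792 Y92.480
M5

viewBox `0 0 216.660 178.532` with mm width/height → 1 unit = 1 mm. Flip: y_m = 178.532 − y_svg.

**Shape 1** — `<polygon>` closed polygon, stroke `#000000` → score (S518, F1990). Machine vertices: (76.854,153.970) → (25.480,57.574) → (98.718,27.820) → (69.897,112.765) → (76.854,153.970). Closed: final G1 returns to the first vertex.

**Shape 2** — `<polyline>` open polyline, stroke `#000000` → score (S518, F1990). Machine vertices: (9.809,77.858) → (71.740,141.059) → (144.879,76.181) → (195.342,37.572) → (147.967,48.619). Open path.

**Shape 3** — `<path>` rectangle, stroke `#000000` → score (S518, F1990). Machine vertices: (78.483,173.497) → (180.095,173.497) → (180.095,112.120) → (78.483,112.120) → (78.483,173.497). Closed: final G1 returns to the first vertex.

**Shape 4** — `<path>` quadratic bezier, stroke `#000000` → score (S518, F1990). Control points (SVG): P0=(197.389,158.580), P1=(138.349,101.456), P2=(112.792,86.052); sampled at t=k/5. Machine vertices: (197.389,19.952) → (175.112,41.133) → (155.514,58.976) → (138.595,73.482) → (124.354,84.650) → (112.792,92.480). Open path.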